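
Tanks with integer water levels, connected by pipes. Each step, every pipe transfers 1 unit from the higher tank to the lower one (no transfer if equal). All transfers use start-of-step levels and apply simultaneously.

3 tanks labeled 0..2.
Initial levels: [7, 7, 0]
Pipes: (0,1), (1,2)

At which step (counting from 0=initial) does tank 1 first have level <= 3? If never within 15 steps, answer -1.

Answer: -1

Derivation:
Step 1: flows [0=1,1->2] -> levels [7 6 1]
Step 2: flows [0->1,1->2] -> levels [6 6 2]
Step 3: flows [0=1,1->2] -> levels [6 5 3]
Step 4: flows [0->1,1->2] -> levels [5 5 4]
Step 5: flows [0=1,1->2] -> levels [5 4 5]
Step 6: flows [0->1,2->1] -> levels [4 6 4]
Step 7: flows [1->0,1->2] -> levels [5 4 5]
  -> period-2 cycle (repeats step 5); tank 1 never drops to <=3
Tank 1 never reaches <=3 within 15 steps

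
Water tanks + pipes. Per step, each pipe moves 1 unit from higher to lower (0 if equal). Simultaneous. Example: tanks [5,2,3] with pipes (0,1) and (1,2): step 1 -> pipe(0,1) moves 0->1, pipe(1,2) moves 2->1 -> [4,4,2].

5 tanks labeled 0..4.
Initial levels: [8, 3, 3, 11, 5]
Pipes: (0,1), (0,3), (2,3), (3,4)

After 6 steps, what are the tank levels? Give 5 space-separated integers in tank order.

Answer: 7 5 7 4 7

Derivation:
Step 1: flows [0->1,3->0,3->2,3->4] -> levels [8 4 4 8 6]
Step 2: flows [0->1,0=3,3->2,3->4] -> levels [7 5 5 6 7]
Step 3: flows [0->1,0->3,3->2,4->3] -> levels [5 6 6 7 6]
Step 4: flows [1->0,3->0,3->2,3->4] -> levels [7 5 7 4 7]
Step 5: flows [0->1,0->3,2->3,4->3] -> levels [5 6 6 7 6]
  -> period-2 cycle: step 5 state = step 3 state
  -> state at step 6: (6-3) mod 2 = 1, same as step 4 -> [7 5 7 4 7]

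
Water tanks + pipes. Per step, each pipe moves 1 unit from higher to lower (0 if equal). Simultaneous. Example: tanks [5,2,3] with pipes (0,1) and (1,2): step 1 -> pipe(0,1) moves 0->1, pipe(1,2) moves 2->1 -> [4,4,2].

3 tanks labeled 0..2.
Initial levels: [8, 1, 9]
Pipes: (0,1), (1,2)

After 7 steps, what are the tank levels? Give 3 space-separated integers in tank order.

Step 1: flows [0->1,2->1] -> levels [7 3 8]
Step 2: flows [0->1,2->1] -> levels [6 5 7]
Step 3: flows [0->1,2->1] -> levels [5 7 6]
Step 4: flows [1->0,1->2] -> levels [6 5 7]
  -> period-2 cycle: step 4 state = step 2 state
  -> state at step 7: (7-2) mod 2 = 1, same as step 3 -> [5 7 6]

Answer: 5 7 6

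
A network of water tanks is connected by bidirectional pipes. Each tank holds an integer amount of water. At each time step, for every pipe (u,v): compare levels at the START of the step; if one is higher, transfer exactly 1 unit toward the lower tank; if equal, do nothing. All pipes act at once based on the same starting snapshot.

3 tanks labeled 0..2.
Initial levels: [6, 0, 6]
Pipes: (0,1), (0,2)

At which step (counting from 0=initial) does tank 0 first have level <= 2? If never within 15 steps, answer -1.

Answer: -1

Derivation:
Step 1: flows [0->1,0=2] -> levels [5 1 6]
Step 2: flows [0->1,2->0] -> levels [5 2 5]
Step 3: flows [0->1,0=2] -> levels [4 3 5]
Step 4: flows [0->1,2->0] -> levels [4 4 4]
Step 5: flows [0=1,0=2] -> levels [4 4 4]
  -> stable; tank 0 stays at 4 > 2
Tank 0 never reaches <=2 within 15 steps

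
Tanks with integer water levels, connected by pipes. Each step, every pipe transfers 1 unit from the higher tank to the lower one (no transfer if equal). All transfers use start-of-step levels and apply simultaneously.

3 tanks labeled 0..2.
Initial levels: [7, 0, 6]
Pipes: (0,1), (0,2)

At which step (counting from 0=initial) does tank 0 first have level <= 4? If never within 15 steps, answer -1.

Step 1: flows [0->1,0->2] -> levels [5 1 7]
Step 2: flows [0->1,2->0] -> levels [5 2 6]
Step 3: flows [0->1,2->0] -> levels [5 3 5]
Step 4: flows [0->1,0=2] -> levels [4 4 5]
Tank 0 first reaches <=4 at step 4

Answer: 4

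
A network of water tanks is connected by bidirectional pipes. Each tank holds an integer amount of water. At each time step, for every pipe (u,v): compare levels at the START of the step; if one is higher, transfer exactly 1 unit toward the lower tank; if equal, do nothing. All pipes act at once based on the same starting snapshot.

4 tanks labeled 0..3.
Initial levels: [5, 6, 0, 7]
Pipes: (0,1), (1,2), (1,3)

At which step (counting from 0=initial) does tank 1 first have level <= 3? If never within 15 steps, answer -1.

Answer: 3

Derivation:
Step 1: flows [1->0,1->2,3->1] -> levels [6 5 1 6]
Step 2: flows [0->1,1->2,3->1] -> levels [5 6 2 5]
Step 3: flows [1->0,1->2,1->3] -> levels [6 3 3 6]
Tank 1 first reaches <=3 at step 3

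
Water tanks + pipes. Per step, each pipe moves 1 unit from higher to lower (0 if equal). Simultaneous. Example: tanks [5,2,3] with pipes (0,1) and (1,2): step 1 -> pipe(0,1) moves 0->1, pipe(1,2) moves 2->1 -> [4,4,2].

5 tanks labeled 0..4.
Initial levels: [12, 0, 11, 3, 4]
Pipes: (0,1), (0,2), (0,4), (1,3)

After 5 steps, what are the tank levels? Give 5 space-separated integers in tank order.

Step 1: flows [0->1,0->2,0->4,3->1] -> levels [9 2 12 2 5]
Step 2: flows [0->1,2->0,0->4,1=3] -> levels [8 3 11 2 6]
Step 3: flows [0->1,2->0,0->4,1->3] -> levels [7 3 10 3 7]
Step 4: flows [0->1,2->0,0=4,1=3] -> levels [7 4 9 3 7]
Step 5: flows [0->1,2->0,0=4,1->3] -> levels [7 4 8 4 7]

Answer: 7 4 8 4 7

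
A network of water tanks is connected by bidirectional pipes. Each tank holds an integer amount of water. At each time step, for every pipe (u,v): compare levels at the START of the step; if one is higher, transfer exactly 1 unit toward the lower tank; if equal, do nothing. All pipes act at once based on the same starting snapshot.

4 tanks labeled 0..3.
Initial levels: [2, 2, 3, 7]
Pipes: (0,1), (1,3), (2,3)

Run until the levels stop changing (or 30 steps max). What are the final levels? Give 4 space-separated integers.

Answer: 3 4 4 3

Derivation:
Step 1: flows [0=1,3->1,3->2] -> levels [2 3 4 5]
Step 2: flows [1->0,3->1,3->2] -> levels [3 3 5 3]
Step 3: flows [0=1,1=3,2->3] -> levels [3 3 4 4]
Step 4: flows [0=1,3->1,2=3] -> levels [3 4 4 3]
Step 5: flows [1->0,1->3,2->3] -> levels [4 2 3 5]
Step 6: flows [0->1,3->1,3->2] -> levels [3 4 4 3]
  -> period-2 cycle: step 6 state = step 4 state; never stabilizes
  -> state at step 30: (30-4) mod 2 = 0, same as step 4 -> [3 4 4 3]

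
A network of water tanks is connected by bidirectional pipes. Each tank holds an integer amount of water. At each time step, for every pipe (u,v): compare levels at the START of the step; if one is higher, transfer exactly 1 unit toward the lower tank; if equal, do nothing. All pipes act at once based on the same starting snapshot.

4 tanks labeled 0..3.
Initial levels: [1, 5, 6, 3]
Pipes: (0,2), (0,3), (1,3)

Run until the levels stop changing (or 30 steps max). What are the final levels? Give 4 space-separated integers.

Step 1: flows [2->0,3->0,1->3] -> levels [3 4 5 3]
Step 2: flows [2->0,0=3,1->3] -> levels [4 3 4 4]
Step 3: flows [0=2,0=3,3->1] -> levels [4 4 4 3]
Step 4: flows [0=2,0->3,1->3] -> levels [3 3 4 5]
Step 5: flows [2->0,3->0,3->1] -> levels [5 4 3 3]
Step 6: flows [0->2,0->3,1->3] -> levels [3 3 4 5]
  -> period-2 cycle: step 6 state = step 4 state; never stabilizes
  -> state at step 30: (30-4) mod 2 = 0, same as step 4 -> [3 3 4 5]

Answer: 3 3 4 5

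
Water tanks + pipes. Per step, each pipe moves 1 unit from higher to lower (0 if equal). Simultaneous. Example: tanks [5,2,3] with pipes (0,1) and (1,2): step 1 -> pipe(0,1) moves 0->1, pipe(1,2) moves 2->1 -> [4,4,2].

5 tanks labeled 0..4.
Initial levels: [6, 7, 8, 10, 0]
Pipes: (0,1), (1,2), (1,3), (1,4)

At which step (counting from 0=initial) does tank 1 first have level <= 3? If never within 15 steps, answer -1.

Step 1: flows [1->0,2->1,3->1,1->4] -> levels [7 7 7 9 1]
Step 2: flows [0=1,1=2,3->1,1->4] -> levels [7 7 7 8 2]
Step 3: flows [0=1,1=2,3->1,1->4] -> levels [7 7 7 7 3]
Step 4: flows [0=1,1=2,1=3,1->4] -> levels [7 6 7 7 4]
Step 5: flows [0->1,2->1,3->1,1->4] -> levels [6 8 6 6 5]
Step 6: flows [1->0,1->2,1->3,1->4] -> levels [7 4 7 7 6]
Step 7: flows [0->1,2->1,3->1,4->1] -> levels [6 8 6 6 5]
  -> period-2 cycle (repeats step 5); tank 1 never drops to <=3
Tank 1 never reaches <=3 within 15 steps

Answer: -1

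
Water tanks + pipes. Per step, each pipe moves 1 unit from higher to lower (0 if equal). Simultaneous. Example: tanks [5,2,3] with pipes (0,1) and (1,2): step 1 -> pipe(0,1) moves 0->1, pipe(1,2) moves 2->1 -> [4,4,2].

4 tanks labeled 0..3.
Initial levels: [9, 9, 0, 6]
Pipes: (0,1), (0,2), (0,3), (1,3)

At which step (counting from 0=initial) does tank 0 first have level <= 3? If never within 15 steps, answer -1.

Step 1: flows [0=1,0->2,0->3,1->3] -> levels [7 8 1 8]
Step 2: flows [1->0,0->2,3->0,1=3] -> levels [8 7 2 7]
Step 3: flows [0->1,0->2,0->3,1=3] -> levels [5 8 3 8]
Step 4: flows [1->0,0->2,3->0,1=3] -> levels [6 7 4 7]
Step 5: flows [1->0,0->2,3->0,1=3] -> levels [7 6 5 6]
Step 6: flows [0->1,0->2,0->3,1=3] -> levels [4 7 6 7]
Step 7: flows [1->0,2->0,3->0,1=3] -> levels [7 6 5 6]
  -> period-2 cycle (repeats step 5); tank 0 never drops to <=3
Tank 0 never reaches <=3 within 15 steps

Answer: -1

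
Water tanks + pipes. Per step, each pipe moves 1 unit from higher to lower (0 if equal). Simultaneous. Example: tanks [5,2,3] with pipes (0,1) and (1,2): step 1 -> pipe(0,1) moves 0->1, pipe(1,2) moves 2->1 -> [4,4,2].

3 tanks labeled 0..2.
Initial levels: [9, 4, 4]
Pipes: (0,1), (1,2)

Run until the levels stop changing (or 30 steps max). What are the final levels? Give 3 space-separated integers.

Answer: 6 5 6

Derivation:
Step 1: flows [0->1,1=2] -> levels [8 5 4]
Step 2: flows [0->1,1->2] -> levels [7 5 5]
Step 3: flows [0->1,1=2] -> levels [6 6 5]
Step 4: flows [0=1,1->2] -> levels [6 5 6]
Step 5: flows [0->1,2->1] -> levels [5 7 5]
Step 6: flows [1->0,1->2] -> levels [6 5 6]
  -> period-2 cycle: step 6 state = step 4 state; never stabilizes
  -> state at step 30: (30-4) mod 2 = 0, same as step 4 -> [6 5 6]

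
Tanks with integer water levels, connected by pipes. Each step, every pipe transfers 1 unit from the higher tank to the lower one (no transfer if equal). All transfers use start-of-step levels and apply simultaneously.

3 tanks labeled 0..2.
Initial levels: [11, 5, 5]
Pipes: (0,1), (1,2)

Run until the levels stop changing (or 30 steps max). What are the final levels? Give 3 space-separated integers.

Step 1: flows [0->1,1=2] -> levels [10 6 5]
Step 2: flows [0->1,1->2] -> levels [9 6 6]
Step 3: flows [0->1,1=2] -> levels [8 7 6]
Step 4: flows [0->1,1->2] -> levels [7 7 7]
Step 5: flows [0=1,1=2] -> levels [7 7 7]
  -> stable (no change)

Answer: 7 7 7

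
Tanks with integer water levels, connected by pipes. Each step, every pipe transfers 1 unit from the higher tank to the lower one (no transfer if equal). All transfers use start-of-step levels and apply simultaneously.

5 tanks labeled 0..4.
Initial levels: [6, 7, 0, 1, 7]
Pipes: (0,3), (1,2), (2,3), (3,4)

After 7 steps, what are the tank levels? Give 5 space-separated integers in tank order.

Answer: 5 4 5 2 5

Derivation:
Step 1: flows [0->3,1->2,3->2,4->3] -> levels [5 6 2 2 6]
Step 2: flows [0->3,1->2,2=3,4->3] -> levels [4 5 3 4 5]
Step 3: flows [0=3,1->2,3->2,4->3] -> levels [4 4 5 4 4]
Step 4: flows [0=3,2->1,2->3,3=4] -> levels [4 5 3 5 4]
Step 5: flows [3->0,1->2,3->2,3->4] -> levels [5 4 5 2 5]
Step 6: flows [0->3,2->1,2->3,4->3] -> levels [4 5 3 5 4]
  -> period-2 cycle: step 6 state = step 4 state
  -> state at step 7: (7-4) mod 2 = 1, same as step 5 -> [5 4 5 2 5]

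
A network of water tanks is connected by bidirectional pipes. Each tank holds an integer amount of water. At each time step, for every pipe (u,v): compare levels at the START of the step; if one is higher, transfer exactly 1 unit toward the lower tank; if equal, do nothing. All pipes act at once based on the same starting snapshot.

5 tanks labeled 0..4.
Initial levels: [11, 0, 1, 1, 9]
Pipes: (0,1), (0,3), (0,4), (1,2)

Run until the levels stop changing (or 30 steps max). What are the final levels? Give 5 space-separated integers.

Answer: 6 3 5 4 4

Derivation:
Step 1: flows [0->1,0->3,0->4,2->1] -> levels [8 2 0 2 10]
Step 2: flows [0->1,0->3,4->0,1->2] -> levels [7 2 1 3 9]
Step 3: flows [0->1,0->3,4->0,1->2] -> levels [6 2 2 4 8]
Step 4: flows [0->1,0->3,4->0,1=2] -> levels [5 3 2 5 7]
Step 5: flows [0->1,0=3,4->0,1->2] -> levels [5 3 3 5 6]
Step 6: flows [0->1,0=3,4->0,1=2] -> levels [5 4 3 5 5]
Step 7: flows [0->1,0=3,0=4,1->2] -> levels [4 4 4 5 5]
Step 8: flows [0=1,3->0,4->0,1=2] -> levels [6 4 4 4 4]
Step 9: flows [0->1,0->3,0->4,1=2] -> levels [3 5 4 5 5]
Step 10: flows [1->0,3->0,4->0,1->2] -> levels [6 3 5 4 4]
Step 11: flows [0->1,0->3,0->4,2->1] -> levels [3 5 4 5 5]
  -> period-2 cycle: step 11 state = step 9 state; never stabilizes
  -> state at step 30: (30-9) mod 2 = 1, same as step 10 -> [6 3 5 4 4]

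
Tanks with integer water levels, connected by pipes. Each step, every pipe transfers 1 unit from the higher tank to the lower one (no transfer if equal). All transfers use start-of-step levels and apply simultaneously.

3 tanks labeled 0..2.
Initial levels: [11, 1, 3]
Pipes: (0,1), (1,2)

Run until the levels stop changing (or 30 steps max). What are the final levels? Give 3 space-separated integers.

Step 1: flows [0->1,2->1] -> levels [10 3 2]
Step 2: flows [0->1,1->2] -> levels [9 3 3]
Step 3: flows [0->1,1=2] -> levels [8 4 3]
Step 4: flows [0->1,1->2] -> levels [7 4 4]
Step 5: flows [0->1,1=2] -> levels [6 5 4]
Step 6: flows [0->1,1->2] -> levels [5 5 5]
Step 7: flows [0=1,1=2] -> levels [5 5 5]
  -> stable (no change)

Answer: 5 5 5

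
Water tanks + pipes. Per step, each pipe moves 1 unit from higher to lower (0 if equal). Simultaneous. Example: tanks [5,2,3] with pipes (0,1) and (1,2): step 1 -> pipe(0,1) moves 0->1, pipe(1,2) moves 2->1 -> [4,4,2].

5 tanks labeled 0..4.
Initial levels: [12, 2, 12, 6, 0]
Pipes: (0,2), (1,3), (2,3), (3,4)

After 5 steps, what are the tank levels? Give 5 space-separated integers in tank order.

Answer: 10 4 9 5 4

Derivation:
Step 1: flows [0=2,3->1,2->3,3->4] -> levels [12 3 11 5 1]
Step 2: flows [0->2,3->1,2->3,3->4] -> levels [11 4 11 4 2]
Step 3: flows [0=2,1=3,2->3,3->4] -> levels [11 4 10 4 3]
Step 4: flows [0->2,1=3,2->3,3->4] -> levels [10 4 10 4 4]
Step 5: flows [0=2,1=3,2->3,3=4] -> levels [10 4 9 5 4]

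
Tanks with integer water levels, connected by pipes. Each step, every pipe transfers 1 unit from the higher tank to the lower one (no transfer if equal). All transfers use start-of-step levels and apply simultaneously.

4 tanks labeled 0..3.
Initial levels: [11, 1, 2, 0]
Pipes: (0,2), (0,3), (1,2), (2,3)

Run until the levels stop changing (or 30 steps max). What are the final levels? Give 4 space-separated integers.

Answer: 3 3 5 3

Derivation:
Step 1: flows [0->2,0->3,2->1,2->3] -> levels [9 2 1 2]
Step 2: flows [0->2,0->3,1->2,3->2] -> levels [7 1 4 2]
Step 3: flows [0->2,0->3,2->1,2->3] -> levels [5 2 3 4]
Step 4: flows [0->2,0->3,2->1,3->2] -> levels [3 3 4 4]
Step 5: flows [2->0,3->0,2->1,2=3] -> levels [5 4 2 3]
Step 6: flows [0->2,0->3,1->2,3->2] -> levels [3 3 5 3]
Step 7: flows [2->0,0=3,2->1,2->3] -> levels [4 4 2 4]
Step 8: flows [0->2,0=3,1->2,3->2] -> levels [3 3 5 3]
  -> period-2 cycle: step 8 state = step 6 state; never stabilizes
  -> state at step 30: (30-6) mod 2 = 0, same as step 6 -> [3 3 5 3]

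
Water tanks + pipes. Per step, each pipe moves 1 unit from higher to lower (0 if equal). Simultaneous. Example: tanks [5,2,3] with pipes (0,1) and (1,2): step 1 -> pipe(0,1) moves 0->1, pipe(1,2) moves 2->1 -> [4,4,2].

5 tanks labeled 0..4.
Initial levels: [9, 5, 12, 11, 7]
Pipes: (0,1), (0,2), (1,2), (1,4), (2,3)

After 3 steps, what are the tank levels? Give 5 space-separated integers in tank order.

Answer: 10 7 9 10 8

Derivation:
Step 1: flows [0->1,2->0,2->1,4->1,2->3] -> levels [9 8 9 12 6]
Step 2: flows [0->1,0=2,2->1,1->4,3->2] -> levels [8 9 9 11 7]
Step 3: flows [1->0,2->0,1=2,1->4,3->2] -> levels [10 7 9 10 8]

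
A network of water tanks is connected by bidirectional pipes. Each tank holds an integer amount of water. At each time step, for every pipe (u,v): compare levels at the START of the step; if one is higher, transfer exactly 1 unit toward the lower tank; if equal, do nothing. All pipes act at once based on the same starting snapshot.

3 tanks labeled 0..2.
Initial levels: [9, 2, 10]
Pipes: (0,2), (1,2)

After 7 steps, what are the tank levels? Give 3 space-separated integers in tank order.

Step 1: flows [2->0,2->1] -> levels [10 3 8]
Step 2: flows [0->2,2->1] -> levels [9 4 8]
Step 3: flows [0->2,2->1] -> levels [8 5 8]
Step 4: flows [0=2,2->1] -> levels [8 6 7]
Step 5: flows [0->2,2->1] -> levels [7 7 7]
Step 6: flows [0=2,1=2] -> levels [7 7 7]
  -> stable; steps 7..7 unchanged -> [7 7 7]

Answer: 7 7 7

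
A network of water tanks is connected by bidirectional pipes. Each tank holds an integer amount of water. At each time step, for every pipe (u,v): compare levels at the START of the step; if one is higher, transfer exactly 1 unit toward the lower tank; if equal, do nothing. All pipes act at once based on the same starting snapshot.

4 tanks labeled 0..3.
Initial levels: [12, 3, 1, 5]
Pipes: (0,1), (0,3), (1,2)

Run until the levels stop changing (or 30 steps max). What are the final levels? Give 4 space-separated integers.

Answer: 4 6 5 6

Derivation:
Step 1: flows [0->1,0->3,1->2] -> levels [10 3 2 6]
Step 2: flows [0->1,0->3,1->2] -> levels [8 3 3 7]
Step 3: flows [0->1,0->3,1=2] -> levels [6 4 3 8]
Step 4: flows [0->1,3->0,1->2] -> levels [6 4 4 7]
Step 5: flows [0->1,3->0,1=2] -> levels [6 5 4 6]
Step 6: flows [0->1,0=3,1->2] -> levels [5 5 5 6]
Step 7: flows [0=1,3->0,1=2] -> levels [6 5 5 5]
Step 8: flows [0->1,0->3,1=2] -> levels [4 6 5 6]
Step 9: flows [1->0,3->0,1->2] -> levels [6 4 6 5]
Step 10: flows [0->1,0->3,2->1] -> levels [4 6 5 6]
  -> period-2 cycle: step 10 state = step 8 state; never stabilizes
  -> state at step 30: (30-8) mod 2 = 0, same as step 8 -> [4 6 5 6]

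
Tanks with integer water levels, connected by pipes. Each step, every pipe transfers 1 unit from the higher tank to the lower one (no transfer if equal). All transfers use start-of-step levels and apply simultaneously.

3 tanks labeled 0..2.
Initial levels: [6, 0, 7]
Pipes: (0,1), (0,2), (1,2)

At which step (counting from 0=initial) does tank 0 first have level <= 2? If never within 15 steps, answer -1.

Step 1: flows [0->1,2->0,2->1] -> levels [6 2 5]
Step 2: flows [0->1,0->2,2->1] -> levels [4 4 5]
Step 3: flows [0=1,2->0,2->1] -> levels [5 5 3]
Step 4: flows [0=1,0->2,1->2] -> levels [4 4 5]
  -> period-2 cycle (repeats step 2); tank 0 never drops to <=2
Tank 0 never reaches <=2 within 15 steps

Answer: -1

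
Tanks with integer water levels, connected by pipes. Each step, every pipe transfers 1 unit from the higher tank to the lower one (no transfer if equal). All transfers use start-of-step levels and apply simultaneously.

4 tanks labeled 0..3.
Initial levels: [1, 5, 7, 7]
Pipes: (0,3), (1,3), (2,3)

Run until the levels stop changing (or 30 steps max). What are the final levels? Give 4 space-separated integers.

Answer: 4 5 5 6

Derivation:
Step 1: flows [3->0,3->1,2=3] -> levels [2 6 7 5]
Step 2: flows [3->0,1->3,2->3] -> levels [3 5 6 6]
Step 3: flows [3->0,3->1,2=3] -> levels [4 6 6 4]
Step 4: flows [0=3,1->3,2->3] -> levels [4 5 5 6]
Step 5: flows [3->0,3->1,3->2] -> levels [5 6 6 3]
Step 6: flows [0->3,1->3,2->3] -> levels [4 5 5 6]
  -> period-2 cycle: step 6 state = step 4 state; never stabilizes
  -> state at step 30: (30-4) mod 2 = 0, same as step 4 -> [4 5 5 6]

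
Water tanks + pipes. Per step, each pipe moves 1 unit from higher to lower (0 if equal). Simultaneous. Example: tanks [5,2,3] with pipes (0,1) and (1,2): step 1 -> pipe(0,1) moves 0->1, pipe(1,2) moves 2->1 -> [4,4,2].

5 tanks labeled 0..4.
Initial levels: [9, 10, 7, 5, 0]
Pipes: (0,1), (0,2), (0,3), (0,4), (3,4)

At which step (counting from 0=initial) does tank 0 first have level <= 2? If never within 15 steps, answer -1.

Step 1: flows [1->0,0->2,0->3,0->4,3->4] -> levels [7 9 8 5 2]
Step 2: flows [1->0,2->0,0->3,0->4,3->4] -> levels [7 8 7 5 4]
Step 3: flows [1->0,0=2,0->3,0->4,3->4] -> levels [6 7 7 5 6]
Step 4: flows [1->0,2->0,0->3,0=4,4->3] -> levels [7 6 6 7 5]
Step 5: flows [0->1,0->2,0=3,0->4,3->4] -> levels [4 7 7 6 7]
Step 6: flows [1->0,2->0,3->0,4->0,4->3] -> levels [8 6 6 6 5]
Step 7: flows [0->1,0->2,0->3,0->4,3->4] -> levels [4 7 7 6 7]
  -> period-2 cycle (repeats step 5); tank 0 never drops to <=2
Tank 0 never reaches <=2 within 15 steps

Answer: -1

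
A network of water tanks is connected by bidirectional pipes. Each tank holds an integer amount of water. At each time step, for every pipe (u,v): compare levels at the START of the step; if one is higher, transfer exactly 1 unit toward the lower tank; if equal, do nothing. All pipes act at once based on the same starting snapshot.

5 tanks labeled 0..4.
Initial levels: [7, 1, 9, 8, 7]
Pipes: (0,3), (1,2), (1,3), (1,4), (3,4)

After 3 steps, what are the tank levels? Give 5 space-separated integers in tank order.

Step 1: flows [3->0,2->1,3->1,4->1,3->4] -> levels [8 4 8 5 7]
Step 2: flows [0->3,2->1,3->1,4->1,4->3] -> levels [7 7 7 6 5]
Step 3: flows [0->3,1=2,1->3,1->4,3->4] -> levels [6 5 7 7 7]

Answer: 6 5 7 7 7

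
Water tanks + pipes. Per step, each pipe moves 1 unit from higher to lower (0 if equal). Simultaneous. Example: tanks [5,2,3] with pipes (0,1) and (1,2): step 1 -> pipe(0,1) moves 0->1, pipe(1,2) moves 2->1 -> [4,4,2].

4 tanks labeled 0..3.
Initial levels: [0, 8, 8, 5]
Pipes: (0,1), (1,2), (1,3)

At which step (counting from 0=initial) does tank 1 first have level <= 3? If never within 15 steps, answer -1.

Step 1: flows [1->0,1=2,1->3] -> levels [1 6 8 6]
Step 2: flows [1->0,2->1,1=3] -> levels [2 6 7 6]
Step 3: flows [1->0,2->1,1=3] -> levels [3 6 6 6]
Step 4: flows [1->0,1=2,1=3] -> levels [4 5 6 6]
Step 5: flows [1->0,2->1,3->1] -> levels [5 6 5 5]
Step 6: flows [1->0,1->2,1->3] -> levels [6 3 6 6]
Tank 1 first reaches <=3 at step 6

Answer: 6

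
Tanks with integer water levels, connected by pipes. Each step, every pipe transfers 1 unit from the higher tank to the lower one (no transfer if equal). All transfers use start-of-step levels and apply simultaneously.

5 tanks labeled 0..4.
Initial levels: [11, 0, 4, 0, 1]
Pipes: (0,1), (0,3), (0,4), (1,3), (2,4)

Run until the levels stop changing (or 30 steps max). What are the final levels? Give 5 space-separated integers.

Answer: 5 2 4 2 3

Derivation:
Step 1: flows [0->1,0->3,0->4,1=3,2->4] -> levels [8 1 3 1 3]
Step 2: flows [0->1,0->3,0->4,1=3,2=4] -> levels [5 2 3 2 4]
Step 3: flows [0->1,0->3,0->4,1=3,4->2] -> levels [2 3 4 3 4]
Step 4: flows [1->0,3->0,4->0,1=3,2=4] -> levels [5 2 4 2 3]
Step 5: flows [0->1,0->3,0->4,1=3,2->4] -> levels [2 3 3 3 5]
Step 6: flows [1->0,3->0,4->0,1=3,4->2] -> levels [5 2 4 2 3]
  -> period-2 cycle: step 6 state = step 4 state; never stabilizes
  -> state at step 30: (30-4) mod 2 = 0, same as step 4 -> [5 2 4 2 3]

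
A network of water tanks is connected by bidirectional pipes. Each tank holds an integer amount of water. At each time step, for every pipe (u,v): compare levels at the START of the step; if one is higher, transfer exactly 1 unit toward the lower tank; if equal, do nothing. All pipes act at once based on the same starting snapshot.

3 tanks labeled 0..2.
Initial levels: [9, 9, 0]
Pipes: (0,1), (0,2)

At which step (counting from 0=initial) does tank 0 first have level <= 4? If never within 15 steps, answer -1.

Answer: -1

Derivation:
Step 1: flows [0=1,0->2] -> levels [8 9 1]
Step 2: flows [1->0,0->2] -> levels [8 8 2]
Step 3: flows [0=1,0->2] -> levels [7 8 3]
Step 4: flows [1->0,0->2] -> levels [7 7 4]
Step 5: flows [0=1,0->2] -> levels [6 7 5]
Step 6: flows [1->0,0->2] -> levels [6 6 6]
Step 7: flows [0=1,0=2] -> levels [6 6 6]
  -> stable; tank 0 stays at 6 > 4
Tank 0 never reaches <=4 within 15 steps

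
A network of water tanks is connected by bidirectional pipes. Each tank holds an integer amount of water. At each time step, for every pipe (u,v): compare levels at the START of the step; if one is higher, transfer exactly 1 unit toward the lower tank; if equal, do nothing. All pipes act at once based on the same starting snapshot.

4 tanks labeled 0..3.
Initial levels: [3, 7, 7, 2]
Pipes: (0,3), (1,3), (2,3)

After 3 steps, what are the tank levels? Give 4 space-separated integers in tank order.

Answer: 4 6 6 3

Derivation:
Step 1: flows [0->3,1->3,2->3] -> levels [2 6 6 5]
Step 2: flows [3->0,1->3,2->3] -> levels [3 5 5 6]
Step 3: flows [3->0,3->1,3->2] -> levels [4 6 6 3]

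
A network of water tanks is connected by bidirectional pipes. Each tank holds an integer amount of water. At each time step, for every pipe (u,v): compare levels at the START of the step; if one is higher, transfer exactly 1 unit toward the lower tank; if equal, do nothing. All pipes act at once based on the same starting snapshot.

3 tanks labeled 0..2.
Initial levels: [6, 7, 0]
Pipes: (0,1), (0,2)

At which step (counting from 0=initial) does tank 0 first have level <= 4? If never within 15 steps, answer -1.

Step 1: flows [1->0,0->2] -> levels [6 6 1]
Step 2: flows [0=1,0->2] -> levels [5 6 2]
Step 3: flows [1->0,0->2] -> levels [5 5 3]
Step 4: flows [0=1,0->2] -> levels [4 5 4]
Tank 0 first reaches <=4 at step 4

Answer: 4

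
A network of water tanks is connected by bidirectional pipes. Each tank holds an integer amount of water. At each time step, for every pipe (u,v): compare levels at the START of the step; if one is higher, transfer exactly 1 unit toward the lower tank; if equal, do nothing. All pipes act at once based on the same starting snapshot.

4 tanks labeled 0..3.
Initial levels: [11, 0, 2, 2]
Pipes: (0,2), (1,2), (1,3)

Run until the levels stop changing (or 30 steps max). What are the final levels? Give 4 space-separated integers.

Answer: 3 3 5 4

Derivation:
Step 1: flows [0->2,2->1,3->1] -> levels [10 2 2 1]
Step 2: flows [0->2,1=2,1->3] -> levels [9 1 3 2]
Step 3: flows [0->2,2->1,3->1] -> levels [8 3 3 1]
Step 4: flows [0->2,1=2,1->3] -> levels [7 2 4 2]
Step 5: flows [0->2,2->1,1=3] -> levels [6 3 4 2]
Step 6: flows [0->2,2->1,1->3] -> levels [5 3 4 3]
Step 7: flows [0->2,2->1,1=3] -> levels [4 4 4 3]
Step 8: flows [0=2,1=2,1->3] -> levels [4 3 4 4]
Step 9: flows [0=2,2->1,3->1] -> levels [4 5 3 3]
Step 10: flows [0->2,1->2,1->3] -> levels [3 3 5 4]
Step 11: flows [2->0,2->1,3->1] -> levels [4 5 3 3]
  -> period-2 cycle: step 11 state = step 9 state; never stabilizes
  -> state at step 30: (30-9) mod 2 = 1, same as step 10 -> [3 3 5 4]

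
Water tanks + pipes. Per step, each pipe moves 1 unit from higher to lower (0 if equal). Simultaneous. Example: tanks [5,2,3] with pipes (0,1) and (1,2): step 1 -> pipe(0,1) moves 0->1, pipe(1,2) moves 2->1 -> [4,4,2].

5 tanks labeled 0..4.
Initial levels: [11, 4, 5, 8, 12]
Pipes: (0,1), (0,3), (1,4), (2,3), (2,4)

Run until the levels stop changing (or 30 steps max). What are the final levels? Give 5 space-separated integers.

Step 1: flows [0->1,0->3,4->1,3->2,4->2] -> levels [9 6 7 8 10]
Step 2: flows [0->1,0->3,4->1,3->2,4->2] -> levels [7 8 9 8 8]
Step 3: flows [1->0,3->0,1=4,2->3,2->4] -> levels [9 7 7 8 9]
Step 4: flows [0->1,0->3,4->1,3->2,4->2] -> levels [7 9 9 8 7]
Step 5: flows [1->0,3->0,1->4,2->3,2->4] -> levels [9 7 7 8 9]
  -> period-2 cycle: step 5 state = step 3 state; never stabilizes
  -> state at step 30: (30-3) mod 2 = 1, same as step 4 -> [7 9 9 8 7]

Answer: 7 9 9 8 7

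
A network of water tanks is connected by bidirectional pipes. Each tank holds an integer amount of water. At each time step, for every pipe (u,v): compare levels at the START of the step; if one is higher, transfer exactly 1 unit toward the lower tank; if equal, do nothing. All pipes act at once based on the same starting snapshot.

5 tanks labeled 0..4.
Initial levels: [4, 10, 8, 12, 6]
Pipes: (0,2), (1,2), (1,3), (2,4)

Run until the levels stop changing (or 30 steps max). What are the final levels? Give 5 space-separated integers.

Answer: 7 7 10 9 7

Derivation:
Step 1: flows [2->0,1->2,3->1,2->4] -> levels [5 10 7 11 7]
Step 2: flows [2->0,1->2,3->1,2=4] -> levels [6 10 7 10 7]
Step 3: flows [2->0,1->2,1=3,2=4] -> levels [7 9 7 10 7]
Step 4: flows [0=2,1->2,3->1,2=4] -> levels [7 9 8 9 7]
Step 5: flows [2->0,1->2,1=3,2->4] -> levels [8 8 7 9 8]
Step 6: flows [0->2,1->2,3->1,4->2] -> levels [7 8 10 8 7]
Step 7: flows [2->0,2->1,1=3,2->4] -> levels [8 9 7 8 8]
Step 8: flows [0->2,1->2,1->3,4->2] -> levels [7 7 10 9 7]
Step 9: flows [2->0,2->1,3->1,2->4] -> levels [8 9 7 8 8]
  -> period-2 cycle: step 9 state = step 7 state; never stabilizes
  -> state at step 30: (30-7) mod 2 = 1, same as step 8 -> [7 7 10 9 7]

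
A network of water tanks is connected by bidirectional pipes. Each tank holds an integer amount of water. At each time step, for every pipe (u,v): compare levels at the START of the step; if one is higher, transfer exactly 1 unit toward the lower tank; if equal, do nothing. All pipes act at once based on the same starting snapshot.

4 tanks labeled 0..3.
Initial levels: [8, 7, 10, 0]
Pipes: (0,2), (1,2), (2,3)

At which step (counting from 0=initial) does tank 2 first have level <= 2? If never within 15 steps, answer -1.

Step 1: flows [2->0,2->1,2->3] -> levels [9 8 7 1]
Step 2: flows [0->2,1->2,2->3] -> levels [8 7 8 2]
Step 3: flows [0=2,2->1,2->3] -> levels [8 8 6 3]
Step 4: flows [0->2,1->2,2->3] -> levels [7 7 7 4]
Step 5: flows [0=2,1=2,2->3] -> levels [7 7 6 5]
Step 6: flows [0->2,1->2,2->3] -> levels [6 6 7 6]
Step 7: flows [2->0,2->1,2->3] -> levels [7 7 4 7]
Step 8: flows [0->2,1->2,3->2] -> levels [6 6 7 6]
  -> period-2 cycle (repeats step 6); tank 2 never drops to <=2
Tank 2 never reaches <=2 within 15 steps

Answer: -1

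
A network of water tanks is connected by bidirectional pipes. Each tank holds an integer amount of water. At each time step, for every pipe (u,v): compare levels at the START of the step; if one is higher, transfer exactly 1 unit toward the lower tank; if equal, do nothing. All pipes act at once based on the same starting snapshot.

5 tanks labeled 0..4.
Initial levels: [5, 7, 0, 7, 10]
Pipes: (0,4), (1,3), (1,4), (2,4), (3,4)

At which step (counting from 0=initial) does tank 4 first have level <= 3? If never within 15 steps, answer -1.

Step 1: flows [4->0,1=3,4->1,4->2,4->3] -> levels [6 8 1 8 6]
Step 2: flows [0=4,1=3,1->4,4->2,3->4] -> levels [6 7 2 7 7]
Step 3: flows [4->0,1=3,1=4,4->2,3=4] -> levels [7 7 3 7 5]
Step 4: flows [0->4,1=3,1->4,4->2,3->4] -> levels [6 6 4 6 7]
Step 5: flows [4->0,1=3,4->1,4->2,4->3] -> levels [7 7 5 7 3]
Tank 4 first reaches <=3 at step 5

Answer: 5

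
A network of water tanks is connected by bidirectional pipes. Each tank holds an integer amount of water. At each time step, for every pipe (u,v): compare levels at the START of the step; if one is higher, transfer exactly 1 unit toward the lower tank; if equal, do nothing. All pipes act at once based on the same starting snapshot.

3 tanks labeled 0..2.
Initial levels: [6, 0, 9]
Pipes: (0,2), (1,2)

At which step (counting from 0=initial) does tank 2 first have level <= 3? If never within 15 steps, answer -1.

Step 1: flows [2->0,2->1] -> levels [7 1 7]
Step 2: flows [0=2,2->1] -> levels [7 2 6]
Step 3: flows [0->2,2->1] -> levels [6 3 6]
Step 4: flows [0=2,2->1] -> levels [6 4 5]
Step 5: flows [0->2,2->1] -> levels [5 5 5]
Step 6: flows [0=2,1=2] -> levels [5 5 5]
  -> stable; tank 2 stays at 5 > 3
Tank 2 never reaches <=3 within 15 steps

Answer: -1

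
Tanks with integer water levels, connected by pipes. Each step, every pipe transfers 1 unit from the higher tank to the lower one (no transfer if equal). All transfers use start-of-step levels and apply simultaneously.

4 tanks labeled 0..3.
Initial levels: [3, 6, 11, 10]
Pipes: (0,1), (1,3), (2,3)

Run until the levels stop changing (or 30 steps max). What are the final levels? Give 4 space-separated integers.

Answer: 7 8 8 7

Derivation:
Step 1: flows [1->0,3->1,2->3] -> levels [4 6 10 10]
Step 2: flows [1->0,3->1,2=3] -> levels [5 6 10 9]
Step 3: flows [1->0,3->1,2->3] -> levels [6 6 9 9]
Step 4: flows [0=1,3->1,2=3] -> levels [6 7 9 8]
Step 5: flows [1->0,3->1,2->3] -> levels [7 7 8 8]
Step 6: flows [0=1,3->1,2=3] -> levels [7 8 8 7]
Step 7: flows [1->0,1->3,2->3] -> levels [8 6 7 9]
Step 8: flows [0->1,3->1,3->2] -> levels [7 8 8 7]
  -> period-2 cycle: step 8 state = step 6 state; never stabilizes
  -> state at step 30: (30-6) mod 2 = 0, same as step 6 -> [7 8 8 7]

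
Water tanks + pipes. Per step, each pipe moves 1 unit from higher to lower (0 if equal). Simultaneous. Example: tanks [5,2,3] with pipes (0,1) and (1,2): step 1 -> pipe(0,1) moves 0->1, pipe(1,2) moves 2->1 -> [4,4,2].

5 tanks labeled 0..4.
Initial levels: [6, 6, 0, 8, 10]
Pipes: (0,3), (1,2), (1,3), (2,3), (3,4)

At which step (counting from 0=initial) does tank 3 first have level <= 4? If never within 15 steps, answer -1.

Answer: 5

Derivation:
Step 1: flows [3->0,1->2,3->1,3->2,4->3] -> levels [7 6 2 6 9]
Step 2: flows [0->3,1->2,1=3,3->2,4->3] -> levels [6 5 4 7 8]
Step 3: flows [3->0,1->2,3->1,3->2,4->3] -> levels [7 5 6 5 7]
Step 4: flows [0->3,2->1,1=3,2->3,4->3] -> levels [6 6 4 8 6]
Step 5: flows [3->0,1->2,3->1,3->2,3->4] -> levels [7 6 6 4 7]
Tank 3 first reaches <=4 at step 5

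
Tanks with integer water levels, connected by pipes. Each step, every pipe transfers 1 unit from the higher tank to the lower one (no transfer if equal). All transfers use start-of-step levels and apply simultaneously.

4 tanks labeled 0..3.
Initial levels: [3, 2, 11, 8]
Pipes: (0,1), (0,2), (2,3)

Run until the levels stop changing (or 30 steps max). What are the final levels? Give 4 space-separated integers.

Answer: 7 5 5 7

Derivation:
Step 1: flows [0->1,2->0,2->3] -> levels [3 3 9 9]
Step 2: flows [0=1,2->0,2=3] -> levels [4 3 8 9]
Step 3: flows [0->1,2->0,3->2] -> levels [4 4 8 8]
Step 4: flows [0=1,2->0,2=3] -> levels [5 4 7 8]
Step 5: flows [0->1,2->0,3->2] -> levels [5 5 7 7]
Step 6: flows [0=1,2->0,2=3] -> levels [6 5 6 7]
Step 7: flows [0->1,0=2,3->2] -> levels [5 6 7 6]
Step 8: flows [1->0,2->0,2->3] -> levels [7 5 5 7]
Step 9: flows [0->1,0->2,3->2] -> levels [5 6 7 6]
  -> period-2 cycle: step 9 state = step 7 state; never stabilizes
  -> state at step 30: (30-7) mod 2 = 1, same as step 8 -> [7 5 5 7]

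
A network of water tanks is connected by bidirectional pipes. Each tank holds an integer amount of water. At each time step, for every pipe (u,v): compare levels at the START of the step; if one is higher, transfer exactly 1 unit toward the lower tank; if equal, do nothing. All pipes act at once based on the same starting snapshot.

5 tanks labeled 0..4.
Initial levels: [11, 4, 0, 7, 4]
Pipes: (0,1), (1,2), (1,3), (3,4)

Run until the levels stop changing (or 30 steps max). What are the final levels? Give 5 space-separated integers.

Step 1: flows [0->1,1->2,3->1,3->4] -> levels [10 5 1 5 5]
Step 2: flows [0->1,1->2,1=3,3=4] -> levels [9 5 2 5 5]
Step 3: flows [0->1,1->2,1=3,3=4] -> levels [8 5 3 5 5]
Step 4: flows [0->1,1->2,1=3,3=4] -> levels [7 5 4 5 5]
Step 5: flows [0->1,1->2,1=3,3=4] -> levels [6 5 5 5 5]
Step 6: flows [0->1,1=2,1=3,3=4] -> levels [5 6 5 5 5]
Step 7: flows [1->0,1->2,1->3,3=4] -> levels [6 3 6 6 5]
Step 8: flows [0->1,2->1,3->1,3->4] -> levels [5 6 5 4 6]
Step 9: flows [1->0,1->2,1->3,4->3] -> levels [6 3 6 6 5]
  -> period-2 cycle: step 9 state = step 7 state; never stabilizes
  -> state at step 30: (30-7) mod 2 = 1, same as step 8 -> [5 6 5 4 6]

Answer: 5 6 5 4 6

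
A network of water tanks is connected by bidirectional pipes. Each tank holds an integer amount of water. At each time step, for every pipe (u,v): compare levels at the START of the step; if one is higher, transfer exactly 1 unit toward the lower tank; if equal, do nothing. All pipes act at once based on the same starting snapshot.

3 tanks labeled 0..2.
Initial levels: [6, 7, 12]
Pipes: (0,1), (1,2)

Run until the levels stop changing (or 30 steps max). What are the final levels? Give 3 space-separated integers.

Step 1: flows [1->0,2->1] -> levels [7 7 11]
Step 2: flows [0=1,2->1] -> levels [7 8 10]
Step 3: flows [1->0,2->1] -> levels [8 8 9]
Step 4: flows [0=1,2->1] -> levels [8 9 8]
Step 5: flows [1->0,1->2] -> levels [9 7 9]
Step 6: flows [0->1,2->1] -> levels [8 9 8]
  -> period-2 cycle: step 6 state = step 4 state; never stabilizes
  -> state at step 30: (30-4) mod 2 = 0, same as step 4 -> [8 9 8]

Answer: 8 9 8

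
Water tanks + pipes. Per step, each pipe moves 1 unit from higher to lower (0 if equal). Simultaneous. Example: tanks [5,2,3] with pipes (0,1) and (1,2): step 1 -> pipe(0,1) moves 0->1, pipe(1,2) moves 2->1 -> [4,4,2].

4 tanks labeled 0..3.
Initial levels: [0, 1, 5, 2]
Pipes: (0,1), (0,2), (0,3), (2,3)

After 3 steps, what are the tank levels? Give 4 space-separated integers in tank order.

Step 1: flows [1->0,2->0,3->0,2->3] -> levels [3 0 3 2]
Step 2: flows [0->1,0=2,0->3,2->3] -> levels [1 1 2 4]
Step 3: flows [0=1,2->0,3->0,3->2] -> levels [3 1 2 2]

Answer: 3 1 2 2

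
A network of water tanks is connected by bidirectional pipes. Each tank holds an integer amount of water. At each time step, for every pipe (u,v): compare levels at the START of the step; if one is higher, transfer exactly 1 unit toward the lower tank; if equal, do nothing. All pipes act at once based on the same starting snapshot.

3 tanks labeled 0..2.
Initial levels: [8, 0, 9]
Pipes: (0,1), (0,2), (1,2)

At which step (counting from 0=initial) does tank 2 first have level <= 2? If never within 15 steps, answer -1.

Step 1: flows [0->1,2->0,2->1] -> levels [8 2 7]
Step 2: flows [0->1,0->2,2->1] -> levels [6 4 7]
Step 3: flows [0->1,2->0,2->1] -> levels [6 6 5]
Step 4: flows [0=1,0->2,1->2] -> levels [5 5 7]
Step 5: flows [0=1,2->0,2->1] -> levels [6 6 5]
  -> period-2 cycle (repeats step 3); tank 2 never drops to <=2
Tank 2 never reaches <=2 within 15 steps

Answer: -1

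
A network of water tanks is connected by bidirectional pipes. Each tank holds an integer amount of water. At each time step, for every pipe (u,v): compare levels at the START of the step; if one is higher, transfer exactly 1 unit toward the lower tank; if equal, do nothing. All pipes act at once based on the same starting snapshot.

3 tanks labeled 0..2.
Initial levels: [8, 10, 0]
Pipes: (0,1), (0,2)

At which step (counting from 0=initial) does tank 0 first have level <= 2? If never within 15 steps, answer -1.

Answer: -1

Derivation:
Step 1: flows [1->0,0->2] -> levels [8 9 1]
Step 2: flows [1->0,0->2] -> levels [8 8 2]
Step 3: flows [0=1,0->2] -> levels [7 8 3]
Step 4: flows [1->0,0->2] -> levels [7 7 4]
Step 5: flows [0=1,0->2] -> levels [6 7 5]
Step 6: flows [1->0,0->2] -> levels [6 6 6]
Step 7: flows [0=1,0=2] -> levels [6 6 6]
  -> stable; tank 0 stays at 6 > 2
Tank 0 never reaches <=2 within 15 steps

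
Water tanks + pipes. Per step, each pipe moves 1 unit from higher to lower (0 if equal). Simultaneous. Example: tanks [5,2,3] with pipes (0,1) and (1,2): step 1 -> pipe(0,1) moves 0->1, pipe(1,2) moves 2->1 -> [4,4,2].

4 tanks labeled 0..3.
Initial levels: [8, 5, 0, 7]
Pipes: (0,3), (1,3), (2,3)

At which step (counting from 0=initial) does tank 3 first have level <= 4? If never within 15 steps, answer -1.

Answer: 5

Derivation:
Step 1: flows [0->3,3->1,3->2] -> levels [7 6 1 6]
Step 2: flows [0->3,1=3,3->2] -> levels [6 6 2 6]
Step 3: flows [0=3,1=3,3->2] -> levels [6 6 3 5]
Step 4: flows [0->3,1->3,3->2] -> levels [5 5 4 6]
Step 5: flows [3->0,3->1,3->2] -> levels [6 6 5 3]
Tank 3 first reaches <=4 at step 5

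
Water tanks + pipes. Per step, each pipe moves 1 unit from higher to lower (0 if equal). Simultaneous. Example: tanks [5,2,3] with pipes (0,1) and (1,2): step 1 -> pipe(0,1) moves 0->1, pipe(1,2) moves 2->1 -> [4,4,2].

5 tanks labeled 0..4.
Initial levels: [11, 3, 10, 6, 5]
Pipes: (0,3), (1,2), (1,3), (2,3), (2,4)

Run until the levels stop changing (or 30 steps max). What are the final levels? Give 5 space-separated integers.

Step 1: flows [0->3,2->1,3->1,2->3,2->4] -> levels [10 5 7 7 6]
Step 2: flows [0->3,2->1,3->1,2=3,2->4] -> levels [9 7 5 7 7]
Step 3: flows [0->3,1->2,1=3,3->2,4->2] -> levels [8 6 8 7 6]
Step 4: flows [0->3,2->1,3->1,2->3,2->4] -> levels [7 8 5 8 7]
Step 5: flows [3->0,1->2,1=3,3->2,4->2] -> levels [8 7 8 6 6]
Step 6: flows [0->3,2->1,1->3,2->3,2->4] -> levels [7 7 5 9 7]
Step 7: flows [3->0,1->2,3->1,3->2,4->2] -> levels [8 7 8 6 6]
  -> period-2 cycle: step 7 state = step 5 state; never stabilizes
  -> state at step 30: (30-5) mod 2 = 1, same as step 6 -> [7 7 5 9 7]

Answer: 7 7 5 9 7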